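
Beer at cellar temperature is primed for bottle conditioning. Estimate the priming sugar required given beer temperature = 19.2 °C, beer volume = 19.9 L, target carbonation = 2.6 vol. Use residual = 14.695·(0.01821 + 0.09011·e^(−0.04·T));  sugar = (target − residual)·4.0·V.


residual = 14.695·(0.01821 + 0.09011·e^(−0.04·19.2)) = 0.8819
sugar = (2.6 − 0.8819)·4.0·19.9

136.7584 g


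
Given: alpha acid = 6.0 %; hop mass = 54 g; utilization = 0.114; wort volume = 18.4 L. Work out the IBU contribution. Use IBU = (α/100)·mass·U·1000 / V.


IBU = (6.0/100)·54·0.114·1000 / 18.4

20.0739 IBU


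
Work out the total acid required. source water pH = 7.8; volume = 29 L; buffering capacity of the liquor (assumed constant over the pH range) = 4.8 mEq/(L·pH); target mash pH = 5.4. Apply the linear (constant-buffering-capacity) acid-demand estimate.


acid = buffering capacity · (pH_source − pH_target) · V
acid = 4.8 · (7.8 − 5.4) · 29

334.0800 mEq


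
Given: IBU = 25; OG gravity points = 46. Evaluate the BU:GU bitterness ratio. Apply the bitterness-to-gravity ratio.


BU:GU = IBU / OG_points
BU:GU = 25 / 46

0.5435


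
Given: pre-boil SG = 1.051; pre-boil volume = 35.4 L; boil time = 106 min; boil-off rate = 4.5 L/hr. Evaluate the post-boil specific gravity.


V_post = V_pre − rate·(t/60);  SG_post = 1 + (SG_pre−1)·V_pre/V_post
V_post = 35.4 − 4.5·(106/60) = 27.4500
SG_post = 1 + (1.051 − 1)·35.4/27.4500

1.0658


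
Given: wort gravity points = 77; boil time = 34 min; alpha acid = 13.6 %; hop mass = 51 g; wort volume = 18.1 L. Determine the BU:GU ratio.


U = 1.65·0.000125^(GP/1000)·(1−e^(−0.04t))/4.15;  IBU = (α/100)·m·U·1000/V;  BU:GU = IBU/GP
U = 1.65·0.000125^(77/1000)·(1−e^(−0.04·34))/4.15 = 0.1479
IBU = (13.6/100)·51·0.1479·1000/18.1 = 56.6912
BU:GU = 56.6912/77

0.7362


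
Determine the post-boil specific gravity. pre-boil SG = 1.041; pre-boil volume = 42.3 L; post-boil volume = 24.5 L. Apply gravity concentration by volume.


SG_post = 1 + (SG_pre − 1)·V_pre/V_post
pts_pre = (1.041 − 1)·1000 = 41.0000
pts_post = 41.0000·42.3/24.5 = 70.7878
SG_post = 1 + 70.7878/1000

1.0708


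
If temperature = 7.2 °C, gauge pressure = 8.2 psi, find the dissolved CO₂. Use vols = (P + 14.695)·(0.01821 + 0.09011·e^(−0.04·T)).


vols = (8.2 + 14.695)·(0.01821 + 0.09011·e^(−0.04·7.2))

1.9637 volumes


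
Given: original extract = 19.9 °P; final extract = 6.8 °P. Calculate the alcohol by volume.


SG = 259/(259 − P);  ABV = (OG − FG)·131.25
OG = 259/(259 − 19.9) = 1.0832
FG = 259/(259 − 6.8) = 1.0270
ABV = (1.0832 − 1.0270)·131.25

7.3849 % ABV


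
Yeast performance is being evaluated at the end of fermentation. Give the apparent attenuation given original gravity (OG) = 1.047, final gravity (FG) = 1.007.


AA = (OG − FG)/(OG − 1) · 100
AA = (1.047 − 1.007)/(1.047 − 1) · 100

85.1064 %


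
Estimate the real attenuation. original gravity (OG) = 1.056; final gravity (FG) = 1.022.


AA = (OG−FG)/(OG−1)·100;  RA = AA·0.8192
AA = (1.056 − 1.022)/(1.056 − 1)·100 = 60.7143
RA = 60.7143·0.8192

49.7371 %


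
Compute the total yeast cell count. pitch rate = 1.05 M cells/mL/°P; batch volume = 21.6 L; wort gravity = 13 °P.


cells (billions) = rate · V_L · °P
cells = 1.05 · 21.6 · 13

294.8400 billion cells


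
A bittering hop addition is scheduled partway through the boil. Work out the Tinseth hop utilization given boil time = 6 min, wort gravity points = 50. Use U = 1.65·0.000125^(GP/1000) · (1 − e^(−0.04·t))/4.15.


bigness = 1.65·0.000125^(50/1000) = 1.0528
boil_factor = (1 − e^(−0.04·6))/4.15 = 0.0514
U = 1.0528 · 0.0514

0.0541


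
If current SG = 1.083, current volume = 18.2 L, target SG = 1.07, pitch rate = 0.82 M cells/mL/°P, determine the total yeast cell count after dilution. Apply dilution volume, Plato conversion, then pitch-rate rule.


V_w = V·((SG_c−1)/(SG_t−1)−1);  °P = 259 − 259/SG_t;  cells = rate·(V+V_w)·°P
V_w = 18.2·((1.083−1)/(1.07−1)−1) = 3.3800
V_final = 18.2 + 3.3800 = 21.5800
°P = 259 − 259/1.07 = 16.9439
cells = 0.82·21.5800·16.9439

299.8329 billion cells


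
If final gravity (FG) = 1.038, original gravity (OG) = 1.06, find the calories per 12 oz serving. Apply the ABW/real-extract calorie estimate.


ABW = (OG−FG)·131.25·0.79/FG;  °P = 259 − 259/SG (for OG→OE and FG→AE);  RE = 0.1808·OE + 0.8192·AE;  Cal = (6.9·ABW + 4·(RE−0.1))·FG·3.55
ABW = (1.06 − 1.038)·131.25·0.79/1.038 = 2.1976
OE = 259 − 259/1.06 = 14.6604 °P
AE = 259 − 259/1.038 = 9.4817 °P
RE = 0.1808·14.6604 + 0.8192·9.4817 = 10.4180 °P
Cal = (6.9·2.1976 + 4·(10.4180−0.1))·1.038·3.55

207.9594 kcal


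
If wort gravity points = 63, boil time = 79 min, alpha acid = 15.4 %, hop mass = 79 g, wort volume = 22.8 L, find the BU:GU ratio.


U = 1.65·0.000125^(GP/1000)·(1−e^(−0.04t))/4.15;  IBU = (α/100)·m·U·1000/V;  BU:GU = IBU/GP
U = 1.65·0.000125^(63/1000)·(1−e^(−0.04·79))/4.15 = 0.2161
IBU = (15.4/100)·79·0.2161·1000/22.8 = 115.3258
BU:GU = 115.3258/63

1.8306


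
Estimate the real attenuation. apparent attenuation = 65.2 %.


RA = AA · 0.8192
RA = 65.2 · 0.8192

53.4118 %


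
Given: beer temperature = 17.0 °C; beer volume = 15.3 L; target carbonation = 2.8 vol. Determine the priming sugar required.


residual = 14.695·(0.01821 + 0.09011·e^(−0.04·T));  sugar = (target − residual)·4.0·V
residual = 14.695·(0.01821 + 0.09011·e^(−0.04·17.0)) = 0.9384
sugar = (2.8 − 0.9384)·4.0·15.3

113.9274 g


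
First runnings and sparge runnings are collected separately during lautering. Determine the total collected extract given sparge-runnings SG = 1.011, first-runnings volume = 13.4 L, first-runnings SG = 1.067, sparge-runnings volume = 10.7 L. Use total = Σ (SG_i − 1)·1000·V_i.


first = (1.067 − 1)·1000·13.4 = 897.8000
sparge = (1.011 − 1)·1000·10.7 = 117.7000
total = 897.8000 + 117.7000

1015.5000 gravity·L


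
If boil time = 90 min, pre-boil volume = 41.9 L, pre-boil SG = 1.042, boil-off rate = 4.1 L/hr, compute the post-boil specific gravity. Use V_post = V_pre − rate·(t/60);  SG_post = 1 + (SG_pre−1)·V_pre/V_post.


V_post = 41.9 − 4.1·(90/60) = 35.7500
SG_post = 1 + (1.042 − 1)·41.9/35.7500

1.0492


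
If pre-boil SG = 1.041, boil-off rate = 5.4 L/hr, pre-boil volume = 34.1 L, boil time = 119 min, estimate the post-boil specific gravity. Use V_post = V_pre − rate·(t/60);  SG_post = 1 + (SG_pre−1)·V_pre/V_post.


V_post = 34.1 − 5.4·(119/60) = 23.3900
SG_post = 1 + (1.041 − 1)·34.1/23.3900

1.0598


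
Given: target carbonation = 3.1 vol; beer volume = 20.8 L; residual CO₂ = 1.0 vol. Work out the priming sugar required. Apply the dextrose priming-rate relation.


sugar = (target − residual)·4.0·V
sugar = (3.1 − 1.0)·4.0·20.8

174.7200 g


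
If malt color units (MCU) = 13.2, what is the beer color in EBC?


SRM = 1.4922·MCU^0.6859;  EBC = SRM·1.97
SRM = 1.4922·13.2^0.6859 = 8.7585
EBC = 8.7585·1.97

17.2542 EBC


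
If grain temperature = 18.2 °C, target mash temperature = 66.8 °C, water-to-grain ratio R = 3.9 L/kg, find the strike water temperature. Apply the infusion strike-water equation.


T_strike = (0.41/R)·(T_mash − T_grain) + T_mash
T_strike = (0.41/3.9)·(66.8 − 18.2) + 66.8

71.9092 °C


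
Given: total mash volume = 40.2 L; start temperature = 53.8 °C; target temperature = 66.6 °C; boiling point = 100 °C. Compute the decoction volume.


V_dec = V_total·(T_target − T_start)/(T_boil − T_start)
V_dec = 40.2·(66.6 − 53.8)/(100 − 53.8)

11.1377 L


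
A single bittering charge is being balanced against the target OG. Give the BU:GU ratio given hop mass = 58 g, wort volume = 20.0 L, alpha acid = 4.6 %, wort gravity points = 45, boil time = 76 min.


U = 1.65·0.000125^(GP/1000)·(1−e^(−0.04t))/4.15;  IBU = (α/100)·m·U·1000/V;  BU:GU = IBU/GP
U = 1.65·0.000125^(45/1000)·(1−e^(−0.04·76))/4.15 = 0.2526
IBU = (4.6/100)·58·0.2526·1000/20.0 = 33.7027
BU:GU = 33.7027/45

0.7489


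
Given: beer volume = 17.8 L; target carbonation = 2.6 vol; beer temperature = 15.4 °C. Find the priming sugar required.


residual = 14.695·(0.01821 + 0.09011·e^(−0.04·T));  sugar = (target − residual)·4.0·V
residual = 14.695·(0.01821 + 0.09011·e^(−0.04·15.4)) = 0.9828
sugar = (2.6 − 0.9828)·4.0·17.8

115.1461 g


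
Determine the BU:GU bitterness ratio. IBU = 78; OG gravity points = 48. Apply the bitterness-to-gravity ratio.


BU:GU = IBU / OG_points
BU:GU = 78 / 48

1.6250


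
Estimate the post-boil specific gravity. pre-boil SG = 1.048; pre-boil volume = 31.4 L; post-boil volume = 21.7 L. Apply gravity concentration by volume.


SG_post = 1 + (SG_pre − 1)·V_pre/V_post
pts_pre = (1.048 − 1)·1000 = 48.0000
pts_post = 48.0000·31.4/21.7 = 69.4562
SG_post = 1 + 69.4562/1000

1.0695


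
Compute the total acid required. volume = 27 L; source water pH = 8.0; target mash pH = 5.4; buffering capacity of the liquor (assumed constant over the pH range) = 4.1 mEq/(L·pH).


acid = buffering capacity · (pH_source − pH_target) · V
acid = 4.1 · (8.0 − 5.4) · 27

287.8200 mEq


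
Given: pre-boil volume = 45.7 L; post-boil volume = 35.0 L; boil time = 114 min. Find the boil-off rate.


rate = (V_pre − V_post) / (t_min/60)
rate = (45.7 − 35.0) / (114/60)

5.6316 L/hr


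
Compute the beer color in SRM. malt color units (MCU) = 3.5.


SRM = 1.4922 · MCU^0.6859
SRM = 1.4922 · 3.5^0.6859

3.5237 SRM


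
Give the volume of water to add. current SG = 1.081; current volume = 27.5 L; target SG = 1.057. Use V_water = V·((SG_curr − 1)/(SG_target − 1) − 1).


V_water = 27.5·((1.081 − 1)/(1.057 − 1) − 1)

11.5789 L


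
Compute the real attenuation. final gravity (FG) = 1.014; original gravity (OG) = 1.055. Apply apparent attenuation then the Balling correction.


AA = (OG−FG)/(OG−1)·100;  RA = AA·0.8192
AA = (1.055 − 1.014)/(1.055 − 1)·100 = 74.5455
RA = 74.5455·0.8192

61.0676 %


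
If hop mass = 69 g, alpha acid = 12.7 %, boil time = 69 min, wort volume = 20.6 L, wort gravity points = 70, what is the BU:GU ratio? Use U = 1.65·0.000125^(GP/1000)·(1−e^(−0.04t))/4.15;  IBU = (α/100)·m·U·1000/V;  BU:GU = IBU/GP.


U = 1.65·0.000125^(70/1000)·(1−e^(−0.04·69))/4.15 = 0.1985
IBU = (12.7/100)·69·0.1985·1000/20.6 = 84.4519
BU:GU = 84.4519/70

1.2065


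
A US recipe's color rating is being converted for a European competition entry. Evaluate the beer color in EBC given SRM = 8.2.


EBC = SRM · 1.97
EBC = 8.2 · 1.97

16.1540 EBC


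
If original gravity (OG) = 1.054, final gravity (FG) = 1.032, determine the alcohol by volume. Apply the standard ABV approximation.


ABV = (OG − FG) · 131.25
ABV = (1.054 − 1.032) · 131.25

2.8875 % ABV


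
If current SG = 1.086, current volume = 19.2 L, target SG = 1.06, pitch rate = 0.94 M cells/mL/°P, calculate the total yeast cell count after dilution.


V_w = V·((SG_c−1)/(SG_t−1)−1);  °P = 259 − 259/SG_t;  cells = rate·(V+V_w)·°P
V_w = 19.2·((1.086−1)/(1.06−1)−1) = 8.3200
V_final = 19.2 + 8.3200 = 27.5200
°P = 259 − 259/1.06 = 14.6604
cells = 0.94·27.5200·14.6604

379.2464 billion cells


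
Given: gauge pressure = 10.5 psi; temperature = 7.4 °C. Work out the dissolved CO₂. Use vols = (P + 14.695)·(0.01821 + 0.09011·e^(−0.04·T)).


vols = (10.5 + 14.695)·(0.01821 + 0.09011·e^(−0.04·7.4))

2.1474 volumes


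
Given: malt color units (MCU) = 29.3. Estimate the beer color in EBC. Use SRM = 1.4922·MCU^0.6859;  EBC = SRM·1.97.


SRM = 1.4922·29.3^0.6859 = 15.1339
EBC = 15.1339·1.97

29.8138 EBC


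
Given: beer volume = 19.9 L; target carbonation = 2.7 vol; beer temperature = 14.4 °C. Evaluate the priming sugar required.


residual = 14.695·(0.01821 + 0.09011·e^(−0.04·T));  sugar = (target − residual)·4.0·V
residual = 14.695·(0.01821 + 0.09011·e^(−0.04·14.4)) = 1.0120
sugar = (2.7 − 1.0120)·4.0·19.9

134.3675 g


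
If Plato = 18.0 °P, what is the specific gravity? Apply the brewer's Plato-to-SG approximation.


SG = 259/(259 − P)
SG = 259/(259 − 18.0)

1.0747


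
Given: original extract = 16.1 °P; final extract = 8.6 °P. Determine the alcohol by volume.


SG = 259/(259 − P);  ABV = (OG − FG)·131.25
OG = 259/(259 − 16.1) = 1.0663
FG = 259/(259 − 8.6) = 1.0343
ABV = (1.0663 − 1.0343)·131.25

4.1918 % ABV


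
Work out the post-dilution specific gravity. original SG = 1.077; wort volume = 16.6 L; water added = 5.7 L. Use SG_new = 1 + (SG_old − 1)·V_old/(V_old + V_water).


pts = (1.077 − 1)·1000·16.6/(16.6 + 5.7) = 57.3184
SG_new = 1 + 57.3184/1000

1.0573


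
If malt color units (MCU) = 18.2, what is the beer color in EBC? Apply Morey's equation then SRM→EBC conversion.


SRM = 1.4922·MCU^0.6859;  EBC = SRM·1.97
SRM = 1.4922·18.2^0.6859 = 10.9172
EBC = 10.9172·1.97

21.5068 EBC


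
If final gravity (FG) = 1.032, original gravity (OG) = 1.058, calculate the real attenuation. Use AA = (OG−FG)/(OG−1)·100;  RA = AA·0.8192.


AA = (1.058 − 1.032)/(1.058 − 1)·100 = 44.8276
RA = 44.8276·0.8192

36.7228 %


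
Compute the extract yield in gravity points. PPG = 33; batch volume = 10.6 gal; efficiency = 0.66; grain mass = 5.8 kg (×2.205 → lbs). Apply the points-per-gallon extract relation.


points = lbs × PPG × eff / vol
lbs = 5.8 × 2.205 = 12.7890
points = 12.7890 × 33 × 0.66 / 10.6

26.2778 points


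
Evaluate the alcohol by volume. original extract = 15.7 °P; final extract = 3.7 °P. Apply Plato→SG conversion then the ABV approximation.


SG = 259/(259 − P);  ABV = (OG − FG)·131.25
OG = 259/(259 − 15.7) = 1.0645
FG = 259/(259 − 3.7) = 1.0145
ABV = (1.0645 − 1.0145)·131.25

6.5673 % ABV


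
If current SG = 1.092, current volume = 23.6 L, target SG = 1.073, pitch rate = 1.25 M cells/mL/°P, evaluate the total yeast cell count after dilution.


V_w = V·((SG_c−1)/(SG_t−1)−1);  °P = 259 − 259/SG_t;  cells = rate·(V+V_w)·°P
V_w = 23.6·((1.092−1)/(1.073−1)−1) = 6.1425
V_final = 23.6 + 6.1425 = 29.7425
°P = 259 − 259/1.073 = 17.6207
cells = 1.25·29.7425·17.6207

655.1034 billion cells


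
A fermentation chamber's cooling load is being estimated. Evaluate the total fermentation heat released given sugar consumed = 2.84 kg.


Q = m_sugar · 590 kJ/kg
Q = 2.84 · 590

1675.6000 kJ


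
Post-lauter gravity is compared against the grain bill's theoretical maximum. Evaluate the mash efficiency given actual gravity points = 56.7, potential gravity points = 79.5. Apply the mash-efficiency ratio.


efficiency = actual / potential × 100
efficiency = 56.7 / 79.5 × 100

71.3208 %


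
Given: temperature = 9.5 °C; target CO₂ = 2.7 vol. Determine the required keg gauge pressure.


psi = vols/(0.01821 + 0.09011·e^(−0.04·T)) − 14.695
psi = 2.7/(0.01821 + 0.09011·e^(−0.04·9.5)) − 14.695

19.1257 psi


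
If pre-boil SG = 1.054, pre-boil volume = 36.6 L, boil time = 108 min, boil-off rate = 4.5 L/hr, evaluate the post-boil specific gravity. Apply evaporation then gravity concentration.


V_post = V_pre − rate·(t/60);  SG_post = 1 + (SG_pre−1)·V_pre/V_post
V_post = 36.6 − 4.5·(108/60) = 28.5000
SG_post = 1 + (1.054 − 1)·36.6/28.5000

1.0693


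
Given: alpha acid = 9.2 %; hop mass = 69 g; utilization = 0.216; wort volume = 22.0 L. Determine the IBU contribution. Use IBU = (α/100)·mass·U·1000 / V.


IBU = (9.2/100)·69·0.216·1000 / 22.0

62.3258 IBU


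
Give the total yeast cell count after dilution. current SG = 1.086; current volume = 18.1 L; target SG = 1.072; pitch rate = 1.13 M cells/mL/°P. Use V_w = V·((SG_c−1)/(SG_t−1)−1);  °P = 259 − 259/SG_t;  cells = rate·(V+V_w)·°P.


V_w = 18.1·((1.086−1)/(1.072−1)−1) = 3.5194
V_final = 18.1 + 3.5194 = 21.6194
°P = 259 − 259/1.072 = 17.3955
cells = 1.13·21.6194·17.3955

424.9721 billion cells


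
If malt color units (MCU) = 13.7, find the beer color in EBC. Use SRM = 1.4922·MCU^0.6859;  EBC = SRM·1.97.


SRM = 1.4922·13.7^0.6859 = 8.9847
EBC = 8.9847·1.97

17.6999 EBC


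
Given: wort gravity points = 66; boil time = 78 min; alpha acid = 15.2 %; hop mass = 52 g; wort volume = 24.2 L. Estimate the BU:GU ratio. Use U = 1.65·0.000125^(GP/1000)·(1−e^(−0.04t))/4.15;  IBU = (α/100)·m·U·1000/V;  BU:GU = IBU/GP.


U = 1.65·0.000125^(66/1000)·(1−e^(−0.04·78))/4.15 = 0.2100
IBU = (15.2/100)·52·0.2100·1000/24.2 = 68.5883
BU:GU = 68.5883/66

1.0392


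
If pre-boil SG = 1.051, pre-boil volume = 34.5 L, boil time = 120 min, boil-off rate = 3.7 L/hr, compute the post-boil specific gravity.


V_post = V_pre − rate·(t/60);  SG_post = 1 + (SG_pre−1)·V_pre/V_post
V_post = 34.5 − 3.7·(120/60) = 27.1000
SG_post = 1 + (1.051 − 1)·34.5/27.1000

1.0649


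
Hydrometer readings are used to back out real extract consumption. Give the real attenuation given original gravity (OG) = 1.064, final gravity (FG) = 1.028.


AA = (OG−FG)/(OG−1)·100;  RA = AA·0.8192
AA = (1.064 − 1.028)/(1.064 − 1)·100 = 56.2500
RA = 56.2500·0.8192

46.0800 %


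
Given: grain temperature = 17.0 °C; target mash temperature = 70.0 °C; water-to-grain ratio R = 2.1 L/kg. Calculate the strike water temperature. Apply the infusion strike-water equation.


T_strike = (0.41/R)·(T_mash − T_grain) + T_mash
T_strike = (0.41/2.1)·(70.0 − 17.0) + 70.0

80.3476 °C


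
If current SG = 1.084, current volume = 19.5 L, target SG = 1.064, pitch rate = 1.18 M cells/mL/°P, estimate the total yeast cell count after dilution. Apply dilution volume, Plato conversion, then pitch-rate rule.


V_w = V·((SG_c−1)/(SG_t−1)−1);  °P = 259 − 259/SG_t;  cells = rate·(V+V_w)·°P
V_w = 19.5·((1.084−1)/(1.064−1)−1) = 6.0938
V_final = 19.5 + 6.0938 = 25.5938
°P = 259 − 259/1.064 = 15.5789
cells = 1.18·25.5938·15.5789

470.4939 billion cells


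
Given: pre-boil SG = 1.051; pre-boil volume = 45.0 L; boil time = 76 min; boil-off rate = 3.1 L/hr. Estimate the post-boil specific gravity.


V_post = V_pre − rate·(t/60);  SG_post = 1 + (SG_pre−1)·V_pre/V_post
V_post = 45.0 − 3.1·(76/60) = 41.0733
SG_post = 1 + (1.051 − 1)·45.0/41.0733

1.0559


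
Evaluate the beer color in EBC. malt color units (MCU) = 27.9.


SRM = 1.4922·MCU^0.6859;  EBC = SRM·1.97
SRM = 1.4922·27.9^0.6859 = 14.6341
EBC = 14.6341·1.97

28.8292 EBC


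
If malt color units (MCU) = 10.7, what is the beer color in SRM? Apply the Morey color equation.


SRM = 1.4922 · MCU^0.6859
SRM = 1.4922 · 10.7^0.6859

7.5837 SRM


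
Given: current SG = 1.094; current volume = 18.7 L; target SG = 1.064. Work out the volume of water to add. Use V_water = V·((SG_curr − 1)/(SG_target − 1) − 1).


V_water = 18.7·((1.094 − 1)/(1.064 − 1) − 1)

8.7656 L


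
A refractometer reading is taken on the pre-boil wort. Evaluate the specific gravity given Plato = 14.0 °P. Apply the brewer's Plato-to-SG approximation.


SG = 259/(259 − P)
SG = 259/(259 − 14.0)

1.0571


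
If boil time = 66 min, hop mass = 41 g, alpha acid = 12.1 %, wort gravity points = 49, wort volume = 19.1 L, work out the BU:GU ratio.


U = 1.65·0.000125^(GP/1000)·(1−e^(−0.04t))/4.15;  IBU = (α/100)·m·U·1000/V;  BU:GU = IBU/GP
U = 1.65·0.000125^(49/1000)·(1−e^(−0.04·66))/4.15 = 0.2377
IBU = (12.1/100)·41·0.2377·1000/19.1 = 61.7401
BU:GU = 61.7401/49

1.2600


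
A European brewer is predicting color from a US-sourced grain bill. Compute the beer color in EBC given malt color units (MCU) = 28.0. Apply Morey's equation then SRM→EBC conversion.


SRM = 1.4922·MCU^0.6859;  EBC = SRM·1.97
SRM = 1.4922·28.0^0.6859 = 14.6701
EBC = 14.6701·1.97

28.9001 EBC


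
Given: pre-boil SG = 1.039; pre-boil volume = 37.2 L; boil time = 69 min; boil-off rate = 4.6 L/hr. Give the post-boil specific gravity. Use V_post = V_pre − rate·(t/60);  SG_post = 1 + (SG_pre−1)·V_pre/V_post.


V_post = 37.2 − 4.6·(69/60) = 31.9100
SG_post = 1 + (1.039 − 1)·37.2/31.9100

1.0455


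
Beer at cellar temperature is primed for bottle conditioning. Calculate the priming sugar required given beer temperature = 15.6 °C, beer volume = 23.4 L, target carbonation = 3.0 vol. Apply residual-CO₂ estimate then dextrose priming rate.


residual = 14.695·(0.01821 + 0.09011·e^(−0.04·T));  sugar = (target − residual)·4.0·V
residual = 14.695·(0.01821 + 0.09011·e^(−0.04·15.6)) = 0.9771
sugar = (3.0 − 0.9771)·4.0·23.4

189.3453 g


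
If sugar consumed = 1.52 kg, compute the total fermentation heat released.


Q = m_sugar · 590 kJ/kg
Q = 1.52 · 590

896.8000 kJ


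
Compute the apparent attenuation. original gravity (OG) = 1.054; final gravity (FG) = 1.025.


AA = (OG − FG)/(OG − 1) · 100
AA = (1.054 − 1.025)/(1.054 − 1) · 100

53.7037 %


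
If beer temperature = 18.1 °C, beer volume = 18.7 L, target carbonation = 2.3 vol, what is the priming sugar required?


residual = 14.695·(0.01821 + 0.09011·e^(−0.04·T));  sugar = (target − residual)·4.0·V
residual = 14.695·(0.01821 + 0.09011·e^(−0.04·18.1)) = 0.9096
sugar = (2.3 − 0.9096)·4.0·18.7

104.0046 g


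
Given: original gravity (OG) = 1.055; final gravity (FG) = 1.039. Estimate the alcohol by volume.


ABV = (OG − FG) · 131.25
ABV = (1.055 − 1.039) · 131.25

2.1000 % ABV


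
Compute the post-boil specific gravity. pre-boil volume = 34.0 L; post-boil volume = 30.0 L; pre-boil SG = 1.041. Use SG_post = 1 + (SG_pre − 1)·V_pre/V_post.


pts_pre = (1.041 − 1)·1000 = 41.0000
pts_post = 41.0000·34.0/30.0 = 46.4667
SG_post = 1 + 46.4667/1000

1.0465


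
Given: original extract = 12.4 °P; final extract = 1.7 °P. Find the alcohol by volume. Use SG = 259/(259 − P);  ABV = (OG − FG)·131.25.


OG = 259/(259 − 12.4) = 1.0503
FG = 259/(259 − 1.7) = 1.0066
ABV = (1.0503 − 1.0066)·131.25

5.7326 % ABV


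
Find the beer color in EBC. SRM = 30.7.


EBC = SRM · 1.97
EBC = 30.7 · 1.97

60.4790 EBC


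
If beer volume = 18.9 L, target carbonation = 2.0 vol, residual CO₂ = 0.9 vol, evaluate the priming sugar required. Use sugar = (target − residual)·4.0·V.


sugar = (2.0 − 0.9)·4.0·18.9

83.1600 g


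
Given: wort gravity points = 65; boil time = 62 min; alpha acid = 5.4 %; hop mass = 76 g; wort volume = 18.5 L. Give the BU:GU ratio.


U = 1.65·0.000125^(GP/1000)·(1−e^(−0.04t))/4.15;  IBU = (α/100)·m·U·1000/V;  BU:GU = IBU/GP
U = 1.65·0.000125^(65/1000)·(1−e^(−0.04·62))/4.15 = 0.2031
IBU = (5.4/100)·76·0.2031·1000/18.5 = 45.0597
BU:GU = 45.0597/65

0.6932


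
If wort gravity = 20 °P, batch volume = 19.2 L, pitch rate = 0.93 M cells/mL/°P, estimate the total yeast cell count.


cells (billions) = rate · V_L · °P
cells = 0.93 · 19.2 · 20

357.1200 billion cells


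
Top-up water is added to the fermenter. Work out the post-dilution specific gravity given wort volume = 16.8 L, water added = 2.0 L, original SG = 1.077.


SG_new = 1 + (SG_old − 1)·V_old/(V_old + V_water)
pts = (1.077 − 1)·1000·16.8/(16.8 + 2.0) = 68.8085
SG_new = 1 + 68.8085/1000

1.0688


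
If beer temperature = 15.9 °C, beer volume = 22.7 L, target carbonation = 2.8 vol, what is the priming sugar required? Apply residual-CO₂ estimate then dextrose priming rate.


residual = 14.695·(0.01821 + 0.09011·e^(−0.04·T));  sugar = (target − residual)·4.0·V
residual = 14.695·(0.01821 + 0.09011·e^(−0.04·15.9)) = 0.9686
sugar = (2.8 − 0.9686)·4.0·22.7

166.2895 g


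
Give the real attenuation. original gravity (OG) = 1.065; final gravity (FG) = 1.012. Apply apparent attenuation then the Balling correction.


AA = (OG−FG)/(OG−1)·100;  RA = AA·0.8192
AA = (1.065 − 1.012)/(1.065 − 1)·100 = 81.5385
RA = 81.5385·0.8192

66.7963 %


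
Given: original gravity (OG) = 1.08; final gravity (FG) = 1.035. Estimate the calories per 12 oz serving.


ABW = (OG−FG)·131.25·0.79/FG;  °P = 259 − 259/SG (for OG→OE and FG→AE);  RE = 0.1808·OE + 0.8192·AE;  Cal = (6.9·ABW + 4·(RE−0.1))·FG·3.55
ABW = (1.08 − 1.035)·131.25·0.79/1.035 = 4.5082
OE = 259 − 259/1.08 = 19.1852 °P
AE = 259 − 259/1.035 = 8.7585 °P
RE = 0.1808·19.1852 + 0.8192·8.7585 = 10.6436 °P
Cal = (6.9·4.5082 + 4·(10.6436−0.1))·1.035·3.55

269.2515 kcal


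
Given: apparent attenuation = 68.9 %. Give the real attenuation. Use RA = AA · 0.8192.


RA = 68.9 · 0.8192

56.4429 %


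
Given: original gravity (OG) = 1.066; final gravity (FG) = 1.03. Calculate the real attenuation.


AA = (OG−FG)/(OG−1)·100;  RA = AA·0.8192
AA = (1.066 − 1.03)/(1.066 − 1)·100 = 54.5455
RA = 54.5455·0.8192

44.6836 %


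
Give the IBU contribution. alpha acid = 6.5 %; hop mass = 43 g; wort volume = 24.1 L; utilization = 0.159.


IBU = (α/100)·mass·U·1000 / V
IBU = (6.5/100)·43·0.159·1000 / 24.1

18.4400 IBU


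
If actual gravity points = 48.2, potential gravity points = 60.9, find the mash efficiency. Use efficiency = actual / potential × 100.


efficiency = 48.2 / 60.9 × 100

79.1461 %


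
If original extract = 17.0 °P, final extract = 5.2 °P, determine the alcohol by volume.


SG = 259/(259 − P);  ABV = (OG − FG)·131.25
OG = 259/(259 − 17.0) = 1.0702
FG = 259/(259 − 5.2) = 1.0205
ABV = (1.0702 − 1.0205)·131.25

6.5309 % ABV


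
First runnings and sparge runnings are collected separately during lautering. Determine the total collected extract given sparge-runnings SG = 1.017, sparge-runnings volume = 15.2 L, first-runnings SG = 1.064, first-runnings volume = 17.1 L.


total = Σ (SG_i − 1)·1000·V_i
first = (1.064 − 1)·1000·17.1 = 1094.4000
sparge = (1.017 − 1)·1000·15.2 = 258.4000
total = 1094.4000 + 258.4000

1352.8000 gravity·L


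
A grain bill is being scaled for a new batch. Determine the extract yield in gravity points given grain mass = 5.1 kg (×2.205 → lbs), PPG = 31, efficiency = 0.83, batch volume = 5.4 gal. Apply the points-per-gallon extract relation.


points = lbs × PPG × eff / vol
lbs = 5.1 × 2.205 = 11.2455
points = 11.2455 × 31 × 0.83 / 5.4

53.5827 points


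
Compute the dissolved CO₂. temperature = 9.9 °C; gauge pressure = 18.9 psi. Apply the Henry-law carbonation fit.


vols = (P + 14.695)·(0.01821 + 0.09011·e^(−0.04·T))
vols = (18.9 + 14.695)·(0.01821 + 0.09011·e^(−0.04·9.9))

2.6491 volumes


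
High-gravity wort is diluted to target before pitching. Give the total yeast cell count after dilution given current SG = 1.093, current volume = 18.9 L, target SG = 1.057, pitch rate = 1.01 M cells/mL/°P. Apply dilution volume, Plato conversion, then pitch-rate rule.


V_w = V·((SG_c−1)/(SG_t−1)−1);  °P = 259 − 259/SG_t;  cells = rate·(V+V_w)·°P
V_w = 18.9·((1.093−1)/(1.057−1)−1) = 11.9368
V_final = 18.9 + 11.9368 = 30.8368
°P = 259 − 259/1.057 = 13.9669
cells = 1.01·30.8368·13.9669

435.0016 billion cells


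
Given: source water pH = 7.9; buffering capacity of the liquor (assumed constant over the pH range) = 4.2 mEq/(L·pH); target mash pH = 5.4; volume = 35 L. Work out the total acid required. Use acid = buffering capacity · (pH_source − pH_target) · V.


acid = 4.2 · (7.9 − 5.4) · 35

367.5000 mEq


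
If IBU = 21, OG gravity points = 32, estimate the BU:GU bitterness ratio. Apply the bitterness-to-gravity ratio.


BU:GU = IBU / OG_points
BU:GU = 21 / 32

0.6562


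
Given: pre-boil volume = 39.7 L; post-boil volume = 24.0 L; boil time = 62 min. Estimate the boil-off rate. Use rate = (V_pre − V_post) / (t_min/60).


rate = (39.7 − 24.0) / (62/60)

15.1935 L/hr


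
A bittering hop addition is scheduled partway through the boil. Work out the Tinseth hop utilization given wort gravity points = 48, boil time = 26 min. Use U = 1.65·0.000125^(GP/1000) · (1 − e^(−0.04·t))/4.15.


bigness = 1.65·0.000125^(48/1000) = 1.0719
boil_factor = (1 − e^(−0.04·26))/4.15 = 0.1558
U = 1.0719 · 0.1558

0.1670


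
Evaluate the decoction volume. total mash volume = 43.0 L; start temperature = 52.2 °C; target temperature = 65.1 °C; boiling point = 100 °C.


V_dec = V_total·(T_target − T_start)/(T_boil − T_start)
V_dec = 43.0·(65.1 − 52.2)/(100 − 52.2)

11.6046 L


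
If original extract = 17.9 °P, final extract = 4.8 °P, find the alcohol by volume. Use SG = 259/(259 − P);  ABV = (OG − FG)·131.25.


OG = 259/(259 − 17.9) = 1.0742
FG = 259/(259 − 4.8) = 1.0189
ABV = (1.0742 − 1.0189)·131.25

7.2660 % ABV


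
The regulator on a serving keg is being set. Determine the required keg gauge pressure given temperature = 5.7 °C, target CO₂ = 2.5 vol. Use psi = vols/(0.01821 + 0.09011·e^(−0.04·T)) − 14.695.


psi = 2.5/(0.01821 + 0.09011·e^(−0.04·5.7)) − 14.695

13.0986 psi


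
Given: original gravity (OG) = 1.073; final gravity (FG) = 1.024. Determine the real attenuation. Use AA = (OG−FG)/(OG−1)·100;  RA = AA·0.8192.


AA = (1.073 − 1.024)/(1.073 − 1)·100 = 67.1233
RA = 67.1233·0.8192

54.9874 %


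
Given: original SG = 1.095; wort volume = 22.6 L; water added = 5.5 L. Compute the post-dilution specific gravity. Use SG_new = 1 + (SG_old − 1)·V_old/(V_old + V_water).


pts = (1.095 − 1)·1000·22.6/(22.6 + 5.5) = 76.4057
SG_new = 1 + 76.4057/1000

1.0764


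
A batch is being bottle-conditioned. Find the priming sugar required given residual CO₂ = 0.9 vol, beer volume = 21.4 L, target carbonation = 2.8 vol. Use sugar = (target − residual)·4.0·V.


sugar = (2.8 − 0.9)·4.0·21.4

162.6400 g


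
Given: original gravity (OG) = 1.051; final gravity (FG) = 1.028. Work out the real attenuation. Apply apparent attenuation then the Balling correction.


AA = (OG−FG)/(OG−1)·100;  RA = AA·0.8192
AA = (1.051 − 1.028)/(1.051 − 1)·100 = 45.0980
RA = 45.0980·0.8192

36.9443 %


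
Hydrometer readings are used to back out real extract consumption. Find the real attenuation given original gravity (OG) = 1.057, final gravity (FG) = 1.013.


AA = (OG−FG)/(OG−1)·100;  RA = AA·0.8192
AA = (1.057 − 1.013)/(1.057 − 1)·100 = 77.1930
RA = 77.1930·0.8192

63.2365 %


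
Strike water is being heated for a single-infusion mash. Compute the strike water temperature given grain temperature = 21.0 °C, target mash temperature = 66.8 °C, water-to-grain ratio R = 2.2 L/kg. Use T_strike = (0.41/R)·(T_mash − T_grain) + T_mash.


T_strike = (0.41/2.2)·(66.8 − 21.0) + 66.8

75.3355 °C


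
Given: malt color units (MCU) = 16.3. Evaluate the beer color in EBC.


SRM = 1.4922·MCU^0.6859;  EBC = SRM·1.97
SRM = 1.4922·16.3^0.6859 = 10.1220
EBC = 10.1220·1.97

19.9403 EBC


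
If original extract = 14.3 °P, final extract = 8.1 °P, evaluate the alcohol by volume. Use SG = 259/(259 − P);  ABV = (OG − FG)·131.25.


OG = 259/(259 − 14.3) = 1.0584
FG = 259/(259 − 8.1) = 1.0323
ABV = (1.0584 − 1.0323)·131.25

3.4329 % ABV


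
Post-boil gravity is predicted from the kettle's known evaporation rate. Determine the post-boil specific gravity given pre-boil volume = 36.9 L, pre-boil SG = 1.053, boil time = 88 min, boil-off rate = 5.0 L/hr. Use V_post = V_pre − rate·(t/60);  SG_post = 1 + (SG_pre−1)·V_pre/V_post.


V_post = 36.9 − 5.0·(88/60) = 29.5667
SG_post = 1 + (1.053 − 1)·36.9/29.5667

1.0661


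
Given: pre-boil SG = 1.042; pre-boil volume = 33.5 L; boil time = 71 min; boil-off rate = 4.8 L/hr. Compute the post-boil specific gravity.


V_post = V_pre − rate·(t/60);  SG_post = 1 + (SG_pre−1)·V_pre/V_post
V_post = 33.5 − 4.8·(71/60) = 27.8200
SG_post = 1 + (1.042 − 1)·33.5/27.8200

1.0506


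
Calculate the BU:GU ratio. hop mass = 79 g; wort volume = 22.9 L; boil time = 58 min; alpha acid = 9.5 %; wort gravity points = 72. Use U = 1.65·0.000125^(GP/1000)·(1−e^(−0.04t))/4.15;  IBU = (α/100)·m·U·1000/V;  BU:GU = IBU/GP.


U = 1.65·0.000125^(72/1000)·(1−e^(−0.04·58))/4.15 = 0.1877
IBU = (9.5/100)·79·0.1877·1000/22.9 = 61.5182
BU:GU = 61.5182/72

0.8544


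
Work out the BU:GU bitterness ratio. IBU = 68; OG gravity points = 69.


BU:GU = IBU / OG_points
BU:GU = 68 / 69

0.9855


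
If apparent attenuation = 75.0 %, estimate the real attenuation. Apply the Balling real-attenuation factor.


RA = AA · 0.8192
RA = 75.0 · 0.8192

61.4400 %


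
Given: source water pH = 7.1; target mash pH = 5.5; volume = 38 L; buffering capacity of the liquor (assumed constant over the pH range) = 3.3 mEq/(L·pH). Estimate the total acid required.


acid = buffering capacity · (pH_source − pH_target) · V
acid = 3.3 · (7.1 − 5.5) · 38

200.6400 mEq


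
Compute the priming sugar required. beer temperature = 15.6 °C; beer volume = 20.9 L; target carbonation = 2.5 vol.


residual = 14.695·(0.01821 + 0.09011·e^(−0.04·T));  sugar = (target − residual)·4.0·V
residual = 14.695·(0.01821 + 0.09011·e^(−0.04·15.6)) = 0.9771
sugar = (2.5 − 0.9771)·4.0·20.9

127.3161 g


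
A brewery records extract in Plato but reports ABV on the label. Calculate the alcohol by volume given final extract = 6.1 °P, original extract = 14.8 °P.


SG = 259/(259 − P);  ABV = (OG − FG)·131.25
OG = 259/(259 − 14.8) = 1.0606
FG = 259/(259 − 6.1) = 1.0241
ABV = (1.0606 − 1.0241)·131.25

4.7888 % ABV


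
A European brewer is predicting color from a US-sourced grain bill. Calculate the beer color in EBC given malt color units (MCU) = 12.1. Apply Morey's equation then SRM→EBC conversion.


SRM = 1.4922·MCU^0.6859;  EBC = SRM·1.97
SRM = 1.4922·12.1^0.6859 = 8.2511
EBC = 8.2511·1.97

16.2546 EBC


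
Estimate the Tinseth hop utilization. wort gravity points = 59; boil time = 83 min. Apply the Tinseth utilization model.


U = 1.65·0.000125^(GP/1000) · (1 − e^(−0.04·t))/4.15
bigness = 1.65·0.000125^(59/1000) = 0.9710
boil_factor = (1 − e^(−0.04·83))/4.15 = 0.2323
U = 0.9710 · 0.2323

0.2255


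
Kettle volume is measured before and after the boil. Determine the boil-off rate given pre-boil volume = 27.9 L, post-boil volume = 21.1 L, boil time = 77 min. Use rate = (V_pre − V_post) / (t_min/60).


rate = (27.9 − 21.1) / (77/60)

5.2987 L/hr


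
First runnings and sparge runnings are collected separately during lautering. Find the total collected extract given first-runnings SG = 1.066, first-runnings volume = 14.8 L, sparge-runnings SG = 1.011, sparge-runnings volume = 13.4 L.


total = Σ (SG_i − 1)·1000·V_i
first = (1.066 − 1)·1000·14.8 = 976.8000
sparge = (1.011 − 1)·1000·13.4 = 147.4000
total = 976.8000 + 147.4000

1124.2000 gravity·L


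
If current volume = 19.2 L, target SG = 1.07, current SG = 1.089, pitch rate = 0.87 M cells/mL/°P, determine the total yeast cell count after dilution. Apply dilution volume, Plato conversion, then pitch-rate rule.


V_w = V·((SG_c−1)/(SG_t−1)−1);  °P = 259 − 259/SG_t;  cells = rate·(V+V_w)·°P
V_w = 19.2·((1.089−1)/(1.07−1)−1) = 5.2114
V_final = 19.2 + 5.2114 = 24.4114
°P = 259 − 259/1.07 = 16.9439
cells = 0.87·24.4114·16.9439

359.8541 billion cells


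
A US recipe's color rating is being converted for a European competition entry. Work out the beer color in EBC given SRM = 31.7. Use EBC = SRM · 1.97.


EBC = 31.7 · 1.97

62.4490 EBC


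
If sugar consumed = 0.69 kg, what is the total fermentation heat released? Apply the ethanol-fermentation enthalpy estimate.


Q = m_sugar · 590 kJ/kg
Q = 0.69 · 590

407.1000 kJ


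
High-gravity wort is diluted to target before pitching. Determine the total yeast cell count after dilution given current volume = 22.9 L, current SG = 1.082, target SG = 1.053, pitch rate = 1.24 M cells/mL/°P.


V_w = V·((SG_c−1)/(SG_t−1)−1);  °P = 259 − 259/SG_t;  cells = rate·(V+V_w)·°P
V_w = 22.9·((1.082−1)/(1.053−1)−1) = 12.5302
V_final = 22.9 + 12.5302 = 35.4302
°P = 259 − 259/1.053 = 13.0361
cells = 1.24·35.4302·13.0361

572.7201 billion cells


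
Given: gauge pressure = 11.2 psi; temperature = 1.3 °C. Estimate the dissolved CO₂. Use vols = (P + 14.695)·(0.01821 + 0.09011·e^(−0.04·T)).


vols = (11.2 + 14.695)·(0.01821 + 0.09011·e^(−0.04·1.3))

2.6867 volumes


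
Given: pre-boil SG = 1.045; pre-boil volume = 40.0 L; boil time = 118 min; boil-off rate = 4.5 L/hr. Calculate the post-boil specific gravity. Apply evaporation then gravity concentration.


V_post = V_pre − rate·(t/60);  SG_post = 1 + (SG_pre−1)·V_pre/V_post
V_post = 40.0 − 4.5·(118/60) = 31.1500
SG_post = 1 + (1.045 − 1)·40.0/31.1500

1.0578


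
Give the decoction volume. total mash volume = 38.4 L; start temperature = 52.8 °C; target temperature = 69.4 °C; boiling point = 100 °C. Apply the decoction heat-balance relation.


V_dec = V_total·(T_target − T_start)/(T_boil − T_start)
V_dec = 38.4·(69.4 − 52.8)/(100 − 52.8)

13.5051 L


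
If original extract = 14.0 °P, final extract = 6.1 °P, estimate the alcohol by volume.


SG = 259/(259 − P);  ABV = (OG − FG)·131.25
OG = 259/(259 − 14.0) = 1.0571
FG = 259/(259 − 6.1) = 1.0241
ABV = (1.0571 − 1.0241)·131.25

4.3342 % ABV


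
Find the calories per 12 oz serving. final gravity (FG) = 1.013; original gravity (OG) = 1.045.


ABW = (OG−FG)·131.25·0.79/FG;  °P = 259 − 259/SG (for OG→OE and FG→AE);  RE = 0.1808·OE + 0.8192·AE;  Cal = (6.9·ABW + 4·(RE−0.1))·FG·3.55
ABW = (1.045 − 1.013)·131.25·0.79/1.013 = 3.2754
OE = 259 − 259/1.045 = 11.1531 °P
AE = 259 − 259/1.013 = 3.3238 °P
RE = 0.1808·11.1531 + 0.8192·3.3238 = 4.7393 °P
Cal = (6.9·3.2754 + 4·(4.7393−0.1))·1.013·3.55

148.0093 kcal


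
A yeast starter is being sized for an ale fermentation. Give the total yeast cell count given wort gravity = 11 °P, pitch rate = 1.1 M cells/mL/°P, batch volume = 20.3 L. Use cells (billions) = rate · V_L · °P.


cells = 1.1 · 20.3 · 11

245.6300 billion cells


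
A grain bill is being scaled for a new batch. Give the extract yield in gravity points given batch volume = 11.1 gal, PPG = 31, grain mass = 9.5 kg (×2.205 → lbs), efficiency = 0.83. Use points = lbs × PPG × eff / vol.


lbs = 9.5 × 2.205 = 20.9475
points = 20.9475 × 31 × 0.83 / 11.1

48.5567 points


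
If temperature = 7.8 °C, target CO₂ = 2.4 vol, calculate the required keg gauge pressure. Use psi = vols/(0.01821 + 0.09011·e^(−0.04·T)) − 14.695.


psi = 2.4/(0.01821 + 0.09011·e^(−0.04·7.8)) − 14.695

13.8191 psi


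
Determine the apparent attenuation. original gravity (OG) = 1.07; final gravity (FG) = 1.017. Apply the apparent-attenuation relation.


AA = (OG − FG)/(OG − 1) · 100
AA = (1.07 − 1.017)/(1.07 − 1) · 100

75.7143 %


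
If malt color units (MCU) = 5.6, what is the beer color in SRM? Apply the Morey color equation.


SRM = 1.4922 · MCU^0.6859
SRM = 1.4922 · 5.6^0.6859

4.8642 SRM


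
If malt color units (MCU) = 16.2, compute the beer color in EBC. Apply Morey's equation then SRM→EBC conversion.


SRM = 1.4922·MCU^0.6859;  EBC = SRM·1.97
SRM = 1.4922·16.2^0.6859 = 10.0794
EBC = 10.0794·1.97

19.8564 EBC


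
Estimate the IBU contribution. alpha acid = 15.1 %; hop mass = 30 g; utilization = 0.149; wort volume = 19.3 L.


IBU = (α/100)·mass·U·1000 / V
IBU = (15.1/100)·30·0.149·1000 / 19.3

34.9725 IBU
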